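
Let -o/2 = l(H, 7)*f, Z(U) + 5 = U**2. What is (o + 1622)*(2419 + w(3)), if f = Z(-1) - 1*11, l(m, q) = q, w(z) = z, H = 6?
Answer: 4437104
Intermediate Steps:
Z(U) = -5 + U**2
f = -15 (f = (-5 + (-1)**2) - 1*11 = (-5 + 1) - 11 = -4 - 11 = -15)
o = 210 (o = -14*(-15) = -2*(-105) = 210)
(o + 1622)*(2419 + w(3)) = (210 + 1622)*(2419 + 3) = 1832*2422 = 4437104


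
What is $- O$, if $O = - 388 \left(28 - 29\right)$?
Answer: $-388$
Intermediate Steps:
$O = 388$ ($O = - 388 \left(28 - 29\right) = \left(-388\right) \left(-1\right) = 388$)
$- O = \left(-1\right) 388 = -388$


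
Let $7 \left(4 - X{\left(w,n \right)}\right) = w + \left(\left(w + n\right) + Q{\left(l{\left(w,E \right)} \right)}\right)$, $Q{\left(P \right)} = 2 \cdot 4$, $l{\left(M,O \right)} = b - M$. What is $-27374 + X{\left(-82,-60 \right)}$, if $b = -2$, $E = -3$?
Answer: $- \frac{191374}{7} \approx -27339.0$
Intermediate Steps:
$l{\left(M,O \right)} = -2 - M$
$Q{\left(P \right)} = 8$
$X{\left(w,n \right)} = \frac{20}{7} - \frac{2 w}{7} - \frac{n}{7}$ ($X{\left(w,n \right)} = 4 - \frac{w + \left(\left(w + n\right) + 8\right)}{7} = 4 - \frac{w + \left(\left(n + w\right) + 8\right)}{7} = 4 - \frac{w + \left(8 + n + w\right)}{7} = 4 - \frac{8 + n + 2 w}{7} = 4 - \left(\frac{8}{7} + \frac{n}{7} + \frac{2 w}{7}\right) = \frac{20}{7} - \frac{2 w}{7} - \frac{n}{7}$)
$-27374 + X{\left(-82,-60 \right)} = -27374 - - \frac{244}{7} = -27374 + \left(\frac{20}{7} + \frac{164}{7} + \frac{60}{7}\right) = -27374 + \frac{244}{7} = - \frac{191374}{7}$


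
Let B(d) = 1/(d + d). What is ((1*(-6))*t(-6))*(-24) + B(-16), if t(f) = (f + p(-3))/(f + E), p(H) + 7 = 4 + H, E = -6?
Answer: 4607/32 ≈ 143.97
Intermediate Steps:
p(H) = -3 + H (p(H) = -7 + (4 + H) = -3 + H)
B(d) = 1/(2*d)
t(f) = 1 (t(f) = (f + (-3 - 3))/(f - 6) = (f - 6)/(-6 + f) = (-6 + f)/(-6 + f) = 1)
((1*(-6))*t(-6))*(-24) + B(-16) = ((1*(-6))*1)*(-24) + (½)/(-16) = -6*1*(-24) + (½)*(-1/16) = -6*(-24) - 1/32 = 144 - 1/32 = 4607/32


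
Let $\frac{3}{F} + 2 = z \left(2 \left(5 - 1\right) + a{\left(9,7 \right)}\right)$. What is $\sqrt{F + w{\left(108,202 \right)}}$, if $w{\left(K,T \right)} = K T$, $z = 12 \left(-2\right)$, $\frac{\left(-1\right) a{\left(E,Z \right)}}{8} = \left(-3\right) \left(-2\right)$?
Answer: $\frac{\sqrt{20021942298}}{958} \approx 147.7$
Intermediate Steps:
$a{\left(E,Z \right)} = -48$ ($a{\left(E,Z \right)} = - 8 \left(\left(-3\right) \left(-2\right)\right) = \left(-8\right) 6 = -48$)
$z = -24$
$F = \frac{3}{958}$ ($F = \frac{3}{-2 - 24 \left(2 \left(5 - 1\right) - 48\right)} = \frac{3}{-2 - 24 \left(2 \cdot 4 - 48\right)} = \frac{3}{-2 - 24 \left(8 - 48\right)} = \frac{3}{-2 - -960} = \frac{3}{-2 + 960} = \frac{3}{958} \approx 0.0031315$)
$\sqrt{F + w{\left(108,202 \right)}} = \sqrt{\frac{3}{958} + 108 \cdot 202} = \sqrt{\frac{3}{958} + 21816} = \sqrt{\frac{20899731}{958}} = \frac{\sqrt{20021942298}}{958}$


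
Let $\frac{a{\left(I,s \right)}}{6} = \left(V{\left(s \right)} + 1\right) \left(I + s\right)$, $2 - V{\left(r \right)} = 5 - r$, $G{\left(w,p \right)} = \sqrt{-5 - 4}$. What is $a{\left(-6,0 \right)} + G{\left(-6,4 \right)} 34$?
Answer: $72 + 102 i \approx 72.0 + 102.0 i$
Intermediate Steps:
$G{\left(w,p \right)} = 3 i$ ($G{\left(w,p \right)} = \sqrt{-9} = 3 i$)
$V{\left(r \right)} = -3 + r$ ($V{\left(r \right)} = 2 - \left(5 - r\right) = 2 + \left(-5 + r\right) = -3 + r$)
$a{\left(I,s \right)} = 6 \left(-2 + s\right) \left(I + s\right)$ ($a{\left(I,s \right)} = 6 \left(\left(-3 + s\right) + 1\right) \left(I + s\right) = 6 \left(-2 + s\right) \left(I + s\right)$)
$a{\left(-6,0 \right)} + G{\left(-6,4 \right)} 34 = \left(6 \left(-6\right) + 6 \cdot 0 + 6 \left(-6\right) \left(-3 + 0\right) + 6 \cdot 0 \left(-3 + 0\right)\right) + 3 i 34 = \left(-36 + 0 + 6 \left(-6\right) \left(-3\right) + 6 \cdot 0 \left(-3\right)\right) + 102 i = \left(-36 + 0 + 108 + 0\right) + 102 i = 72 + 102 i$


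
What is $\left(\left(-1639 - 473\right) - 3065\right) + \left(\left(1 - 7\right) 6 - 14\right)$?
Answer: $-5227$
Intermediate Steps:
$\left(\left(-1639 - 473\right) - 3065\right) + \left(\left(1 - 7\right) 6 - 14\right) = \left(\left(-1639 - 473\right) - 3065\right) - 50 = \left(-2112 - 3065\right) - 50 = -5177 - 50 = -5227$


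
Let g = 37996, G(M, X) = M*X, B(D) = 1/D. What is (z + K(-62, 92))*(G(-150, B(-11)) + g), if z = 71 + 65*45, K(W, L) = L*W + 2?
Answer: -102854076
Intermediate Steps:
K(W, L) = 2 + L*W
z = 2996 (z = 71 + 2925 = 2996)
(z + K(-62, 92))*(G(-150, B(-11)) + g) = (2996 + (2 + 92*(-62)))*(-150/(-11) + 37996) = (2996 + (2 - 5704))*(-150*(-1/11) + 37996) = (2996 - 5702)*(150/11 + 37996) = -2706*418106/11 = -102854076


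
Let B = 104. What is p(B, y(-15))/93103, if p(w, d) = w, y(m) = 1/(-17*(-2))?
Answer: 104/93103 ≈ 0.0011170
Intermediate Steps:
y(m) = 1/34 (y(m) = -1/17*(-½) = 1/34)
p(B, y(-15))/93103 = 104/93103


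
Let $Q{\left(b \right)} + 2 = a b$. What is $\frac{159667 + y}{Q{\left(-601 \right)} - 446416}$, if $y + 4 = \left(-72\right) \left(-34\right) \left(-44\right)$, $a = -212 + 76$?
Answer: $- \frac{51951}{364682} \approx -0.14246$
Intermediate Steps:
$a = -136$
$y = -107716$ ($y = -4 + \left(-72\right) \left(-34\right) \left(-44\right) = -4 + 2448 \left(-44\right) = -4 - 107712 = -107716$)
$Q{\left(b \right)} = -2 - 136 b$
$\frac{159667 + y}{Q{\left(-601 \right)} - 446416} = \frac{159667 - 107716}{\left(-2 - -81736\right) - 446416} = \frac{51951}{\left(-2 + 81736\right) - 446416} = \frac{51951}{81734 - 446416} = \frac{51951}{-364682} = 51951 \left(- \frac{1}{364682}\right) = - \frac{51951}{364682}$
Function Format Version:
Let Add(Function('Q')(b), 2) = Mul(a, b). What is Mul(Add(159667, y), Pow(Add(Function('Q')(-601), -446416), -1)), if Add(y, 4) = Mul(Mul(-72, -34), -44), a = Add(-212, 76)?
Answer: Rational(-51951, 364682) ≈ -0.14246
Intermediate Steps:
a = -136
y = -107716 (y = Add(-4, Mul(Mul(-72, -34), -44)) = Add(-4, Mul(2448, -44)) = Add(-4, -107712) = -107716)
Function('Q')(b) = Add(-2, Mul(-136, b))
Mul(Add(159667, y), Pow(Add(Function('Q')(-601), -446416), -1)) = Mul(Add(159667, -107716), Pow(Add(Add(-2, Mul(-136, -601)), -446416), -1)) = Mul(51951, Pow(Add(Add(-2, 81736), -446416), -1)) = Mul(51951, Pow(Add(81734, -446416), -1)) = Mul(51951, Pow(-364682, -1)) = Mul(51951, Rational(-1, 364682)) = Rational(-51951, 364682)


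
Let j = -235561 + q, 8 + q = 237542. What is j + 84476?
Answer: 86449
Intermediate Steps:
q = 237534 (q = -8 + 237542 = 237534)
j = 1973 (j = -235561 + 237534 = 1973)
j + 84476 = 1973 + 84476 = 86449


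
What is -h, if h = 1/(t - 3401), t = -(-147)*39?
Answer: -1/2332 ≈ -0.00042882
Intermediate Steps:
t = 5733 (t = -1*(-5733) = 5733)
h = 1/2332 (h = 1/(5733 - 3401) = 1/2332 ≈ 0.00042882)
-h = -1*1/2332 = -1/2332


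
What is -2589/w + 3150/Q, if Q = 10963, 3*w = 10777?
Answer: -51202071/118148251 ≈ -0.43337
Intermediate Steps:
w = 10777/3 (w = (⅓)*10777 = 10777/3 ≈ 3592.3)
-2589/w + 3150/Q = -2589/10777/3 + 3150/10963 = -2589*3/10777 + 3150*(1/10963) = -7767/10777 + 3150/10963 = -51202071/118148251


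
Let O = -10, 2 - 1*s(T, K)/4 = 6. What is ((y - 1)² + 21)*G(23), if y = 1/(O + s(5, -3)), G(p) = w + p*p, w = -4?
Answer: 7835625/676 ≈ 11591.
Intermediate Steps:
s(T, K) = -16 (s(T, K) = 8 - 4*6 = 8 - 24 = -16)
G(p) = -4 + p² (G(p) = -4 + p*p = -4 + p²)
y = -1/26 (y = 1/(-10 - 16) = 1/(-26) = -1/26 ≈ -0.038462)
((y - 1)² + 21)*G(23) = ((-1/26 - 1)² + 21)*(-4 + 23²) = ((-27/26)² + 21)*(-4 + 529) = (729/676 + 21)*525 = (14925/676)*525 = 7835625/676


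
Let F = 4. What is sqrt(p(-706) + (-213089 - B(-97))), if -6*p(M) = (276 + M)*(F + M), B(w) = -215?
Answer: 4*I*sqrt(16449) ≈ 513.01*I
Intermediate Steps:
p(M) = -(4 + M)*(276 + M)/6 (p(M) = -(276 + M)*(4 + M)/6 = -(4 + M)*(276 + M)/6)
sqrt(p(-706) + (-213089 - B(-97))) = sqrt((-184 - 140/3*(-706) - 1/6*(-706)**2) + (-213089 - 1*(-215))) = sqrt((-184 + 98840/3 - 1/6*498436) + (-213089 + 215)) = sqrt((-184 + 98840/3 - 249218/3) - 212874) = sqrt(-50310 - 212874) = sqrt(-263184) = 4*I*sqrt(16449)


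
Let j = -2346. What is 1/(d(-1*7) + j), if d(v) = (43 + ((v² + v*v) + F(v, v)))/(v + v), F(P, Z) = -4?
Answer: -14/32981 ≈ -0.00042449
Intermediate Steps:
d(v) = (39 + 2*v²)/(2*v) (d(v) = (43 + ((v² + v*v) - 4))/(v + v) = (43 + ((v² + v²) - 4))/((2*v)) = (43 + (2*v² - 4))*(1/(2*v)) = (43 + (-4 + 2*v²))*(1/(2*v)) = (39 + 2*v²)*(1/(2*v)) = (39 + 2*v²)/(2*v))
1/(d(-1*7) + j) = 1/((-1*7 + 39/(2*((-1*7)))) - 2346) = 1/((-7 + (39/2)/(-7)) - 2346) = 1/((-7 + (39/2)*(-⅐)) - 2346) = 1/((-7 - 39/14) - 2346) = 1/(-137/14 - 2346) = 1/(-32981/14) = -14/32981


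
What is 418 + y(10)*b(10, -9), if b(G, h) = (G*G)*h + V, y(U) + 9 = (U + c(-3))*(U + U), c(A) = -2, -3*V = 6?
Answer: -135784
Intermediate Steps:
V = -2 (V = -⅓*6 = -2)
y(U) = -9 + 2*U*(-2 + U) (y(U) = -9 + (U - 2)*(U + U) = -9 + (-2 + U)*(2*U) = -9 + 2*U*(-2 + U))
b(G, h) = -2 + h*G² (b(G, h) = (G*G)*h - 2 = G²*h - 2 = h*G² - 2 = -2 + h*G²)
418 + y(10)*b(10, -9) = 418 + (-9 - 4*10 + 2*10²)*(-2 - 9*10²) = 418 + (-9 - 40 + 2*100)*(-2 - 9*100) = 418 + (-9 - 40 + 200)*(-2 - 900) = 418 + 151*(-902) = 418 - 136202 = -135784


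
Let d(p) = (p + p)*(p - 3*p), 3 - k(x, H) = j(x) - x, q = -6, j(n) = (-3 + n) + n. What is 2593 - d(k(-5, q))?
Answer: 3077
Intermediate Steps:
j(n) = -3 + 2*n
k(x, H) = 6 - x (k(x, H) = 3 - ((-3 + 2*x) - x) = 3 - (-3 + x) = 3 + (3 - x) = 6 - x)
d(p) = -4*p² (d(p) = (2*p)*(-2*p) = -4*p²)
2593 - d(k(-5, q)) = 2593 - (-4)*(6 - 1*(-5))² = 2593 - (-4)*(6 + 5)² = 2593 - (-4)*11² = 2593 - (-4)*121 = 2593 - 1*(-484) = 2593 + 484 = 3077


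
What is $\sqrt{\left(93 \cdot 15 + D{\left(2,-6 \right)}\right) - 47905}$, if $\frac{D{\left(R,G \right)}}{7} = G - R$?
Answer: $3 i \sqrt{5174} \approx 215.79 i$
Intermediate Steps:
$D{\left(R,G \right)} = - 7 R + 7 G$ ($D{\left(R,G \right)} = 7 \left(G - R\right) = - 7 R + 7 G$)
$\sqrt{\left(93 \cdot 15 + D{\left(2,-6 \right)}\right) - 47905} = \sqrt{\left(93 \cdot 15 + \left(\left(-7\right) 2 + 7 \left(-6\right)\right)\right) - 47905} = \sqrt{\left(1395 - 56\right) - 47905} = \sqrt{1339 - 47905} = \sqrt{-46566} = 3 i \sqrt{5174}$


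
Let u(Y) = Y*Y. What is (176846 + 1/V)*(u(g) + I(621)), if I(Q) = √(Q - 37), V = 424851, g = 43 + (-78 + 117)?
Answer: 505195636443628/424851 + 150266399894*√146/424851 ≈ 1.1934e+9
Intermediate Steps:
g = 82 (g = 43 + 39 = 82)
u(Y) = Y²
I(Q) = √(-37 + Q)
(176846 + 1/V)*(u(g) + I(621)) = (176846 + 1/424851)*(82² + √(-37 + 621)) = (176846 + 1/424851)*(6724 + √584) = 75133199947*(6724 + 2*√146)/424851 = 505195636443628/424851 + 150266399894*√146/424851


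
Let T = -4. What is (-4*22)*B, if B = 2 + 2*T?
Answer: 528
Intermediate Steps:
B = -6 (B = 2 + 2*(-4) = 2 - 8 = -6)
(-4*22)*B = -4*22*(-6) = -88*(-6) = 528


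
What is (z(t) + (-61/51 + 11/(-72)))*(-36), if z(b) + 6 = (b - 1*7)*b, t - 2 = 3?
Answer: 21235/34 ≈ 624.56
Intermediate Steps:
t = 5 (t = 2 + 3 = 5)
z(b) = -6 + b*(-7 + b) (z(b) = -6 + (b - 1*7)*b = -6 + (b - 7)*b = -6 + (-7 + b)*b = -6 + b*(-7 + b))
(z(t) + (-61/51 + 11/(-72)))*(-36) = ((-6 + 5² - 7*5) + (-61/51 + 11/(-72)))*(-36) = ((-6 + 25 - 35) + (-61*1/51 + 11*(-1/72)))*(-36) = (-16 + (-61/51 - 11/72))*(-36) = (-16 - 1651/1224)*(-36) = -21235/1224*(-36) = 21235/34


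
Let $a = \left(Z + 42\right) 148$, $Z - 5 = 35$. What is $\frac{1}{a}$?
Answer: $\frac{1}{12136} \approx 8.2399 \cdot 10^{-5}$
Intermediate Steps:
$Z = 40$ ($Z = 5 + 35 = 40$)
$a = 12136$ ($a = \left(40 + 42\right) 148 = 82 \cdot 148 = 12136$)
$\frac{1}{a} = \frac{1}{12136}$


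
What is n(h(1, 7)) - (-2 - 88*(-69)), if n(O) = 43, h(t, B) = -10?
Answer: -6027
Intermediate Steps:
n(h(1, 7)) - (-2 - 88*(-69)) = 43 - (-2 - 88*(-69)) = 43 - (-2 + 6072) = 43 - 1*6070 = 43 - 6070 = -6027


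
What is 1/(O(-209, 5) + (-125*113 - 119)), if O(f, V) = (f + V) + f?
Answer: -1/14657 ≈ -6.8227e-5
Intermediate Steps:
O(f, V) = V + 2*f (O(f, V) = (V + f) + f = V + 2*f)
1/(O(-209, 5) + (-125*113 - 119)) = 1/((5 + 2*(-209)) + (-125*113 - 119)) = 1/((5 - 418) + (-14125 - 119)) = 1/(-413 - 14244) = 1/(-14657) = -1/14657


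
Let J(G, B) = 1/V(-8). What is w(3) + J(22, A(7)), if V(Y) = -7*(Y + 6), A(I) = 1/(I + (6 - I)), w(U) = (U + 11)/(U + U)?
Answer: 101/42 ≈ 2.4048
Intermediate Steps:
w(U) = (11 + U)/(2*U) (w(U) = (11 + U)/((2*U)) = (11 + U)*(1/(2*U)) = (11 + U)/(2*U))
A(I) = ⅙ (A(I) = 1/6 = ⅙)
V(Y) = -42 - 7*Y (V(Y) = -7*(6 + Y) = -42 - 7*Y)
J(G, B) = 1/14 (J(G, B) = 1/(-42 - 7*(-8)) = 1/(-42 + 56) = 1/14)
w(3) + J(22, A(7)) = (½)*(11 + 3)/3 + 1/14 = (½)*(⅓)*14 + 1/14 = 7/3 + 1/14 = 101/42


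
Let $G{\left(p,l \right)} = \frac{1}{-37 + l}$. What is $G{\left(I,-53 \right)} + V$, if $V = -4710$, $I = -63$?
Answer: $- \frac{423901}{90} \approx -4710.0$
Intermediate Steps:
$G{\left(I,-53 \right)} + V = \frac{1}{-37 - 53} - 4710 = \frac{1}{-90} - 4710 = - \frac{1}{90} - 4710 = - \frac{423901}{90}$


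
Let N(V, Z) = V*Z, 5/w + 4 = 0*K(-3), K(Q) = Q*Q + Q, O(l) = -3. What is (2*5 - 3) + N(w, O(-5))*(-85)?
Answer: -1247/4 ≈ -311.75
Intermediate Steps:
K(Q) = Q + Q**2 (K(Q) = Q**2 + Q = Q + Q**2)
w = -5/4 (w = 5/(-4 + 0*(-3*(1 - 3))) = 5/(-4 + 0*(-3*(-2))) = 5/(-4 + 0*6) = 5/(-4 + 0) = 5/(-4) = 5*(-1/4) = -5/4 ≈ -1.2500)
(2*5 - 3) + N(w, O(-5))*(-85) = (2*5 - 3) - 5/4*(-3)*(-85) = (10 - 3) + (15/4)*(-85) = 7 - 1275/4 = -1247/4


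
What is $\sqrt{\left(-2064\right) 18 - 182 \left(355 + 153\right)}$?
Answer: $2 i \sqrt{32402} \approx 360.01 i$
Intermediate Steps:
$\sqrt{\left(-2064\right) 18 - 182 \left(355 + 153\right)} = \sqrt{-37152 - 92456} = \sqrt{-129608} = 2 i \sqrt{32402}$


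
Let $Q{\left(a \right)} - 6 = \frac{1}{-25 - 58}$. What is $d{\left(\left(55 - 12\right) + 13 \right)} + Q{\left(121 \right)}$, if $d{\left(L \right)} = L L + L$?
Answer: $\frac{265433}{83} \approx 3198.0$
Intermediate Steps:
$Q{\left(a \right)} = \frac{497}{83}$ ($Q{\left(a \right)} = 6 + \frac{1}{-25 - 58} = 6 + \frac{1}{-83} = 6 - \frac{1}{83} = \frac{497}{83}$)
$d{\left(L \right)} = L + L^{2}$ ($d{\left(L \right)} = L^{2} + L = L + L^{2}$)
$d{\left(\left(55 - 12\right) + 13 \right)} + Q{\left(121 \right)} = \left(\left(55 - 12\right) + 13\right) \left(1 + \left(\left(55 - 12\right) + 13\right)\right) + \frac{497}{83} = \left(43 + 13\right) \left(1 + \left(43 + 13\right)\right) + \frac{497}{83} = 56 \left(1 + 56\right) + \frac{497}{83} = 56 \cdot 57 + \frac{497}{83} = 3192 + \frac{497}{83} = \frac{265433}{83}$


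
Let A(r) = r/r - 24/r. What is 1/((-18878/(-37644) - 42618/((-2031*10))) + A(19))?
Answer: 1210536930/2828667589 ≈ 0.42795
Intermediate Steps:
A(r) = 1 - 24/r
1/((-18878/(-37644) - 42618/((-2031*10))) + A(19)) = 1/((-18878/(-37644) - 42618/((-2031*10))) + (-24 + 19)/19) = 1/((-18878*(-1/37644) - 42618/(-20310)) + (1/19)*(-5)) = 1/((9439/18822 - 42618*(-1/20310)) - 5/19) = 1/((9439/18822 + 7103/3385) - 5/19) = 1/(165643681/63712470 - 5/19) = 1/(2828667589/1210536930) = 1210536930/2828667589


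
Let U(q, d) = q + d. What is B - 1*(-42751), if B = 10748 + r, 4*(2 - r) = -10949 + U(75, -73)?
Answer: 224951/4 ≈ 56238.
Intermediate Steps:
U(q, d) = d + q
r = 10955/4 (r = 2 - (-10949 + (-73 + 75))/4 = 2 - (-10949 + 2)/4 = 2 - ¼*(-10947) = 2 + 10947/4 = 10955/4 ≈ 2738.8)
B = 53947/4 (B = 10748 + 10955/4 = 53947/4 ≈ 13487.)
B - 1*(-42751) = 53947/4 - 1*(-42751) = 53947/4 + 42751 = 224951/4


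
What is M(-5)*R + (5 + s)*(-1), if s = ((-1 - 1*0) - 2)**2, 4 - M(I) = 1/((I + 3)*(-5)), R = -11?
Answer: -569/10 ≈ -56.900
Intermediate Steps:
M(I) = 4 + 1/(5*(3 + I)) (M(I) = 4 - 1/((I + 3)*(-5)) = 4 - (-1)/((3 + I)*5) = 4 - (-1)/(5*(3 + I)) = 4 + 1/(5*(3 + I)))
s = 9 (s = ((-1 + 0) - 2)**2 = (-1 - 2)**2 = (-3)**2 = 9)
M(-5)*R + (5 + s)*(-1) = ((61 + 20*(-5))/(5*(3 - 5)))*(-11) + (5 + 9)*(-1) = ((1/5)*(61 - 100)/(-2))*(-11) + 14*(-1) = ((1/5)*(-1/2)*(-39))*(-11) - 14 = (39/10)*(-11) - 14 = -429/10 - 14 = -569/10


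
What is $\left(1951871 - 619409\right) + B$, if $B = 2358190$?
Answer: $3690652$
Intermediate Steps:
$\left(1951871 - 619409\right) + B = \left(1951871 - 619409\right) + 2358190 = 1332462 + 2358190 = 3690652$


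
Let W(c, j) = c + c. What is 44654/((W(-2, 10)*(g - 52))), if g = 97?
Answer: -22327/90 ≈ -248.08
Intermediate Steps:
W(c, j) = 2*c
44654/((W(-2, 10)*(g - 52))) = 44654/(((2*(-2))*(97 - 52))) = 44654/((-4*45)) = 44654/(-180) = 44654*(-1/180) = -22327/90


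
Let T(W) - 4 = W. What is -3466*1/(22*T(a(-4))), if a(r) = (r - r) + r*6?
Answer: 1733/220 ≈ 7.8773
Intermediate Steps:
a(r) = 6*r (a(r) = 0 + 6*r = 6*r)
T(W) = 4 + W
-3466*1/(22*T(a(-4))) = -3466*1/(22*(4 + 6*(-4))) = -3466*1/(22*(4 - 24)) = -3466/(22*(-20)) = -3466/(-440) = -3466*(-1/440) = 1733/220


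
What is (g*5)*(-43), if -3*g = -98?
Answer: -21070/3 ≈ -7023.3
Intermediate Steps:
g = 98/3 (g = -⅓*(-98) = 98/3 ≈ 32.667)
(g*5)*(-43) = ((98/3)*5)*(-43) = (490/3)*(-43) = -21070/3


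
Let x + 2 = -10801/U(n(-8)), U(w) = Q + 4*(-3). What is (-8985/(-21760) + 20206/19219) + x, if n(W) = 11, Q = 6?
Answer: 451569268381/250923264 ≈ 1799.6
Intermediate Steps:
U(w) = -6 (U(w) = 6 + 4*(-3) = 6 - 12 = -6)
x = 10789/6 (x = -2 - 10801/(-6) = -2 - 10801*(-⅙) = -2 + 10801/6 = 10789/6 ≈ 1798.2)
(-8985/(-21760) + 20206/19219) + x = (-8985/(-21760) + 20206/19219) + 10789/6 = (-8985*(-1/21760) + 20206*(1/19219)) + 10789/6 = (1797/4352 + 20206/19219) + 10789/6 = 122473055/83641088 + 10789/6 = 451569268381/250923264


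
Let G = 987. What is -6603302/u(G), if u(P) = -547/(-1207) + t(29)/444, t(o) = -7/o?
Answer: -102624108678264/7034723 ≈ -1.4588e+7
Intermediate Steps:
u(P) = 7034723/15541332 (u(P) = -547/(-1207) - 7/29/444 = -547*(-1/1207) - 7*1/29*(1/444) = 547/1207 - 7/29*1/444 = 547/1207 - 7/12876 = 7034723/15541332)
-6603302/u(G) = -6603302/7034723/15541332 = -6603302*15541332/7034723 = -102624108678264/7034723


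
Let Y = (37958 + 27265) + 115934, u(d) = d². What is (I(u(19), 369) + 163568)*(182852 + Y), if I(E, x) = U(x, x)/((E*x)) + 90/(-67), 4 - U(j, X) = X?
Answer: 531392305883692951/8925003 ≈ 5.9540e+10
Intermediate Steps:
U(j, X) = 4 - X
Y = 181157 (Y = 65223 + 115934 = 181157)
I(E, x) = -90/67 + (4 - x)/(E*x) (I(E, x) = (4 - x)/((E*x)) + 90/(-67) = (4 - x)*(1/(E*x)) + 90*(-1/67) = (4 - x)/(E*x) - 90/67 = -90/67 + (4 - x)/(E*x))
(I(u(19), 369) + 163568)*(182852 + Y) = ((-90/67 - 1/(19²) + 4/(19²*369)) + 163568)*(182852 + 181157) = ((-90/67 - 1/361 + 4*(1/369)/361) + 163568)*364009 = ((-90/67 - 1*1/361 + 4*(1/361)*(1/369)) + 163568)*364009 = ((-90/67 - 1/361 + 4/133209) + 163568)*364009 = (-12013265/8925003 + 163568)*364009 = (1459832877439/8925003)*364009 = 531392305883692951/8925003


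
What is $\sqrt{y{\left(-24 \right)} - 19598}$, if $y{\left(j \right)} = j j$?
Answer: $i \sqrt{19022} \approx 137.92 i$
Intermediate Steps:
$y{\left(j \right)} = j^{2}$
$\sqrt{y{\left(-24 \right)} - 19598} = \sqrt{\left(-24\right)^{2} - 19598} = \sqrt{576 - 19598} = \sqrt{-19022} = i \sqrt{19022}$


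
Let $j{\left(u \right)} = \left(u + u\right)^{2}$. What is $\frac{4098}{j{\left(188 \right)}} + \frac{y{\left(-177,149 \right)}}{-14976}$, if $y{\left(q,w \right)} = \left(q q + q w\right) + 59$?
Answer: $- \frac{10119203}{33081984} \approx -0.30588$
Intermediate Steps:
$j{\left(u \right)} = 4 u^{2}$ ($j{\left(u \right)} = \left(2 u\right)^{2} = 4 u^{2}$)
$y{\left(q,w \right)} = 59 + q^{2} + q w$ ($y{\left(q,w \right)} = \left(q^{2} + q w\right) + 59 = 59 + q^{2} + q w$)
$\frac{4098}{j{\left(188 \right)}} + \frac{y{\left(-177,149 \right)}}{-14976} = \frac{4098}{4 \cdot 188^{2}} + \frac{59 + \left(-177\right)^{2} - 26373}{-14976} = \frac{4098}{4 \cdot 35344} + \left(59 + 31329 - 26373\right) \left(- \frac{1}{14976}\right) = \frac{4098}{141376} + 5015 \left(- \frac{1}{14976}\right) = 4098 \cdot \frac{1}{141376} - \frac{5015}{14976} = \frac{2049}{70688} - \frac{5015}{14976} = - \frac{10119203}{33081984}$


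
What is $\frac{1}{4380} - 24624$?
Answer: $- \frac{107853119}{4380} \approx -24624.0$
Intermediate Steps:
$\frac{1}{4380} - 24624 = - \frac{107853119}{4380}$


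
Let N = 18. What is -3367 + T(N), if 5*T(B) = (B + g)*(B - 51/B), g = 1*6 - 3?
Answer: -33033/10 ≈ -3303.3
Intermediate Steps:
g = 3 (g = 6 - 3 = 3)
T(B) = (3 + B)*(B - 51/B)/5 (T(B) = ((B + 3)*(B - 51/B))/5 = ((3 + B)*(B - 51/B))/5 = (3 + B)*(B - 51/B)/5)
-3367 + T(N) = -3367 + (1/5)*(-153 + 18*(-51 + 18**2 + 3*18))/18 = -3367 + (1/5)*(1/18)*(-153 + 18*(-51 + 324 + 54)) = -3367 + (1/5)*(1/18)*(-153 + 18*327) = -3367 + (1/5)*(1/18)*(-153 + 5886) = -3367 + (1/5)*(1/18)*5733 = -3367 + 637/10 = -33033/10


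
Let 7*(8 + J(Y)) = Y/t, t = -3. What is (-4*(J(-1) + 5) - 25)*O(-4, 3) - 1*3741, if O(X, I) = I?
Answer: -26464/7 ≈ -3780.6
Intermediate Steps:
J(Y) = -8 - Y/21 (J(Y) = -8 + (Y/(-3))/7 = -8 + (Y*(-⅓))/7 = -8 + (-Y/3)/7 = -8 - Y/21)
(-4*(J(-1) + 5) - 25)*O(-4, 3) - 1*3741 = (-4*((-8 - 1/21*(-1)) + 5) - 25)*3 - 1*3741 = (-4*((-8 + 1/21) + 5) - 25)*3 - 3741 = (-4*(-167/21 + 5) - 25)*3 - 3741 = (-4*(-62/21) - 25)*3 - 3741 = (248/21 - 25)*3 - 3741 = -277/21*3 - 3741 = -277/7 - 3741 = -26464/7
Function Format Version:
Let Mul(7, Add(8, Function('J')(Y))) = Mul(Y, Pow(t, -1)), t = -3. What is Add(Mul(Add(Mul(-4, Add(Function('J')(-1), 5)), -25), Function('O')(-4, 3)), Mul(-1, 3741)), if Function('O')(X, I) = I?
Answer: Rational(-26464, 7) ≈ -3780.6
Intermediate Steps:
Function('J')(Y) = Add(-8, Mul(Rational(-1, 21), Y)) (Function('J')(Y) = Add(-8, Mul(Rational(1, 7), Mul(Y, Pow(-3, -1)))) = Add(-8, Mul(Rational(1, 7), Mul(Y, Rational(-1, 3)))) = Add(-8, Mul(Rational(1, 7), Mul(Rational(-1, 3), Y))) = Add(-8, Mul(Rational(-1, 21), Y)))
Add(Mul(Add(Mul(-4, Add(Function('J')(-1), 5)), -25), Function('O')(-4, 3)), Mul(-1, 3741)) = Add(Mul(Add(Mul(-4, Add(Add(-8, Mul(Rational(-1, 21), -1)), 5)), -25), 3), Mul(-1, 3741)) = Add(Mul(Add(Mul(-4, Add(Add(-8, Rational(1, 21)), 5)), -25), 3), -3741) = Add(Mul(Add(Mul(-4, Add(Rational(-167, 21), 5)), -25), 3), -3741) = Add(Mul(Add(Mul(-4, Rational(-62, 21)), -25), 3), -3741) = Add(Mul(Add(Rational(248, 21), -25), 3), -3741) = Add(Mul(Rational(-277, 21), 3), -3741) = Add(Rational(-277, 7), -3741) = Rational(-26464, 7)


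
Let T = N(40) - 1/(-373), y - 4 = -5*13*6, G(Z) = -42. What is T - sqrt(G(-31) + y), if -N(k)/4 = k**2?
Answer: -2387199/373 - 2*I*sqrt(107) ≈ -6400.0 - 20.688*I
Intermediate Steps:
y = -386 (y = 4 - 5*13*6 = 4 - 65*6 = 4 - 390 = -386)
N(k) = -4*k**2
T = -2387199/373 (T = -4*40**2 - 1/(-373) = -4*1600 - 1*(-1/373) = -6400 + 1/373 = -2387199/373 ≈ -6400.0)
T - sqrt(G(-31) + y) = -2387199/373 - sqrt(-42 - 386) = -2387199/373 - sqrt(-428) = -2387199/373 - 2*I*sqrt(107)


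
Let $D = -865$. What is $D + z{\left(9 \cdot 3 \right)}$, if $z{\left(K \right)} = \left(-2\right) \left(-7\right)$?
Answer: $-851$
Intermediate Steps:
$z{\left(K \right)} = 14$
$D + z{\left(9 \cdot 3 \right)} = -865 + 14 = -851$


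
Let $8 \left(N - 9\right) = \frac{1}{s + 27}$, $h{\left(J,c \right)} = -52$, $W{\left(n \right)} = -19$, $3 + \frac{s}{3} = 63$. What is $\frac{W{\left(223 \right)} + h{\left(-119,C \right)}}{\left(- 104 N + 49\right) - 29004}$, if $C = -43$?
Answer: $\frac{14697}{6187450} \approx 0.0023753$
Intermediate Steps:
$s = 180$ ($s = -9 + 3 \cdot 63 = -9 + 189 = 180$)
$N = \frac{14905}{1656}$ ($N = 9 + \frac{1}{8 \left(180 + 27\right)} = 9 + \frac{1}{8 \cdot 207} = 9 + \frac{1}{8} \cdot \frac{1}{207} = 9 + \frac{1}{1656} = \frac{14905}{1656} \approx 9.0006$)
$\frac{W{\left(223 \right)} + h{\left(-119,C \right)}}{\left(- 104 N + 49\right) - 29004} = \frac{-19 - 52}{\left(\left(-104\right) \frac{14905}{1656} + 49\right) - 29004} = - \frac{71}{\left(- \frac{193765}{207} + 49\right) - 29004} = - \frac{71}{- \frac{183622}{207} - 29004} = - \frac{71}{- \frac{6187450}{207}} = \left(-71\right) \left(- \frac{207}{6187450}\right) = \frac{14697}{6187450}$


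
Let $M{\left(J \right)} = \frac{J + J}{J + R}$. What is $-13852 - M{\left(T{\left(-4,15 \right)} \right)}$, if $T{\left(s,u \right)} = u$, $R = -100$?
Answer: $- \frac{235478}{17} \approx -13852.0$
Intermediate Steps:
$M{\left(J \right)} = \frac{2 J}{-100 + J}$ ($M{\left(J \right)} = \frac{J + J}{J - 100} = \frac{2 J}{-100 + J}$)
$-13852 - M{\left(T{\left(-4,15 \right)} \right)} = -13852 - 2 \cdot 15 \frac{1}{-100 + 15} = -13852 - 2 \cdot 15 \frac{1}{-85} = -13852 - 2 \cdot 15 \left(- \frac{1}{85}\right) = -13852 - - \frac{6}{17} = -13852 + \frac{6}{17} = - \frac{235478}{17}$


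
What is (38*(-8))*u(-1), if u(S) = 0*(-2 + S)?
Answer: 0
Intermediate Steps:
u(S) = 0
(38*(-8))*u(-1) = (38*(-8))*0 = -304*0 = 0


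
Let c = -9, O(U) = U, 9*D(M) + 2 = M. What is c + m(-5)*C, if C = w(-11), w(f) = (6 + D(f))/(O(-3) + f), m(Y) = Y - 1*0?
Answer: -929/126 ≈ -7.3730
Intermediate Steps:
D(M) = -2/9 + M/9
m(Y) = Y (m(Y) = Y + 0 = Y)
w(f) = (52/9 + f/9)/(-3 + f) (w(f) = (6 + (-2/9 + f/9))/(-3 + f) = (52/9 + f/9)/(-3 + f))
C = -41/126 (C = (52 - 11)/(9*(-3 - 11)) = (⅑)*41/(-14) = (⅑)*(-1/14)*41 = -41/126 ≈ -0.32540)
c + m(-5)*C = -9 - 5*(-41/126) = -9 + 205/126 = -929/126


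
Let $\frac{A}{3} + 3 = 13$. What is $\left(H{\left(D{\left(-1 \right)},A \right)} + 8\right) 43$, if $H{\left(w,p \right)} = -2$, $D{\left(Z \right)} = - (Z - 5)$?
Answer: $258$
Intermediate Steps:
$A = 30$ ($A = -9 + 3 \cdot 13 = -9 + 39 = 30$)
$D{\left(Z \right)} = 5 - Z$ ($D{\left(Z \right)} = - (-5 + Z) = 5 - Z$)
$\left(H{\left(D{\left(-1 \right)},A \right)} + 8\right) 43 = \left(-2 + 8\right) 43 = 6 \cdot 43 = 258$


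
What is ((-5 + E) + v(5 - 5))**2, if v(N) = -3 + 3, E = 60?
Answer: 3025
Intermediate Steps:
v(N) = 0
((-5 + E) + v(5 - 5))**2 = ((-5 + 60) + 0)**2 = (55 + 0)**2 = 55**2 = 3025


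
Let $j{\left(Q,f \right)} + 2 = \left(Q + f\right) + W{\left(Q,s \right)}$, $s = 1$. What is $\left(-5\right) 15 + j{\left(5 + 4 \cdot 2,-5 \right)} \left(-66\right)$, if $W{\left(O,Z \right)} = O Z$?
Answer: $-1329$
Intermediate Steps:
$j{\left(Q,f \right)} = -2 + f + 2 Q$ ($j{\left(Q,f \right)} = -2 + \left(\left(Q + f\right) + Q 1\right) = -2 + \left(\left(Q + f\right) + Q\right) = -2 + \left(f + 2 Q\right) = -2 + f + 2 Q$)
$\left(-5\right) 15 + j{\left(5 + 4 \cdot 2,-5 \right)} \left(-66\right) = \left(-5\right) 15 + \left(-2 - 5 + 2 \left(5 + 4 \cdot 2\right)\right) \left(-66\right) = -75 + \left(-2 - 5 + 2 \left(5 + 8\right)\right) \left(-66\right) = -75 + \left(-2 - 5 + 2 \cdot 13\right) \left(-66\right) = -75 + \left(-2 - 5 + 26\right) \left(-66\right) = -75 + 19 \left(-66\right) = -75 - 1254 = -1329$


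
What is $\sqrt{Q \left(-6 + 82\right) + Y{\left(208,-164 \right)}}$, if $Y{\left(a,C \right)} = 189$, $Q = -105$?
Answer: $7 i \sqrt{159} \approx 88.267 i$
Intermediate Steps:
$\sqrt{Q \left(-6 + 82\right) + Y{\left(208,-164 \right)}} = \sqrt{- 105 \left(-6 + 82\right) + 189} = \sqrt{\left(-105\right) 76 + 189} = \sqrt{-7980 + 189} = \sqrt{-7791} = 7 i \sqrt{159}$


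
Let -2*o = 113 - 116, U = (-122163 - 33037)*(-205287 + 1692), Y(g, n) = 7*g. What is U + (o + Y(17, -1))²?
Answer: 126391834081/4 ≈ 3.1598e+10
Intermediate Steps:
U = 31597944000 (U = -155200*(-203595) = 31597944000)
o = 3/2 (o = -(113 - 116)/2 = -½*(-3) = 3/2 ≈ 1.5000)
U + (o + Y(17, -1))² = 31597944000 + (3/2 + 7*17)² = 31597944000 + (3/2 + 119)² = 31597944000 + (241/2)² = 31597944000 + 58081/4 = 126391834081/4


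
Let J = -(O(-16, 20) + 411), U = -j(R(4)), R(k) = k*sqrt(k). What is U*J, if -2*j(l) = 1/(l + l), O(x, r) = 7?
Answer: -209/16 ≈ -13.063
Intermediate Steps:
R(k) = k**(3/2)
j(l) = -1/(4*l) (j(l) = -1/(2*(l + l)) = -1/(2*l)/2 = -1/(4*l))
U = 1/32 (U = -(-1)/(4*(4**(3/2))) = -(-1)/(4*8) = -1*(-1/32) = 1/32 ≈ 0.031250)
J = -418 (J = -(7 + 411) = -1*418 = -418)
U*J = (1/32)*(-418) = -209/16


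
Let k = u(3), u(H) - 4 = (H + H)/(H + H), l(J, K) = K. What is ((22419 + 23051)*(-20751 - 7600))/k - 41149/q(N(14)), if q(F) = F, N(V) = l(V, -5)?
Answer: -1289078821/5 ≈ -2.5782e+8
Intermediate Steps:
u(H) = 5 (u(H) = 4 + (H + H)/(H + H) = 4 + (2*H)/((2*H)) = 4 + (2*H)*(1/(2*H)) = 4 + 1 = 5)
N(V) = -5
k = 5
((22419 + 23051)*(-20751 - 7600))/k - 41149/q(N(14)) = ((22419 + 23051)*(-20751 - 7600))/5 - 41149/(-5) = (45470*(-28351))*(1/5) - 41149*(-1/5) = -1289119970*1/5 + 41149/5 = -257823994 + 41149/5 = -1289078821/5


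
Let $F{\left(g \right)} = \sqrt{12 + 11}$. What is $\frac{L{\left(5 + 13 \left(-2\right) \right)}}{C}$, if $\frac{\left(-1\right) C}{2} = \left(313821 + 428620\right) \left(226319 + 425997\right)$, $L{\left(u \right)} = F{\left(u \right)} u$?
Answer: $\frac{3 \sqrt{23}}{138373183816} \approx 1.0398 \cdot 10^{-10}$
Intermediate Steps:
$F{\left(g \right)} = \sqrt{23}$
$L{\left(u \right)} = u \sqrt{23}$ ($L{\left(u \right)} = \sqrt{23} u = u \sqrt{23}$)
$C = -968612286712$ ($C = - 2 \left(313821 + 428620\right) \left(226319 + 425997\right) = - 2 \cdot 742441 \cdot 652316 = \left(-2\right) 484306143356 = -968612286712$)
$\frac{L{\left(5 + 13 \left(-2\right) \right)}}{C} = \frac{\left(5 + 13 \left(-2\right)\right) \sqrt{23}}{-968612286712} = \left(5 - 26\right) \sqrt{23} \left(- \frac{1}{968612286712}\right) = - 21 \sqrt{23} \left(- \frac{1}{968612286712}\right) = \frac{3 \sqrt{23}}{138373183816}$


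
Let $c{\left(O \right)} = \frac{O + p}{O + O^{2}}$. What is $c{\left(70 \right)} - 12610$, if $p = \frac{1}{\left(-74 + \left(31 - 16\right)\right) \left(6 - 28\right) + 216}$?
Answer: $- \frac{94884847819}{7524580} \approx -12610.0$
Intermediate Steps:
$p = \frac{1}{1514}$ ($p = \frac{1}{\left(-74 + 15\right) \left(-22\right) + 216} = \frac{1}{\left(-59\right) \left(-22\right) + 216} = \frac{1}{1298 + 216} = \frac{1}{1514} \approx 0.0006605$)
$c{\left(O \right)} = \frac{\frac{1}{1514} + O}{O + O^{2}}$ ($c{\left(O \right)} = \frac{O + \frac{1}{1514}}{O + O^{2}} = \frac{\frac{1}{1514} + O}{O + O^{2}}$)
$c{\left(70 \right)} - 12610 = \frac{\frac{1}{1514} + 70}{70 \left(1 + 70\right)} - 12610 = \frac{1}{70} \cdot \frac{1}{71} \cdot \frac{105981}{1514} - 12610 = \frac{105981}{7524580} - 12610 = - \frac{94884847819}{7524580}$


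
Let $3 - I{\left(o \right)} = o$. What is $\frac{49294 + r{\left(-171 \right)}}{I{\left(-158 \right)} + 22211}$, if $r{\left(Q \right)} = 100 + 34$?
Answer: $\frac{12357}{5593} \approx 2.2094$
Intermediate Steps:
$r{\left(Q \right)} = 134$
$I{\left(o \right)} = 3 - o$
$\frac{49294 + r{\left(-171 \right)}}{I{\left(-158 \right)} + 22211} = \frac{49294 + 134}{\left(3 - -158\right) + 22211} = \frac{49428}{\left(3 + 158\right) + 22211} = \frac{49428}{161 + 22211} = \frac{49428}{22372} = 49428 \cdot \frac{1}{22372} = \frac{12357}{5593}$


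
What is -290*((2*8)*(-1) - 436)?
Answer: 131080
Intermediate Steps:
-290*((2*8)*(-1) - 436) = -290*(16*(-1) - 436) = -290*(-16 - 436) = -290*(-452) = 131080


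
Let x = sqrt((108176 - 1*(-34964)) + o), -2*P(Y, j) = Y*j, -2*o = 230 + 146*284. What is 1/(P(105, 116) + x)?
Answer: -210/1274683 - sqrt(122293)/36965807 ≈ -0.00017421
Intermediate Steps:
o = -20847 (o = -(230 + 146*284)/2 = -(230 + 41464)/2 = -1/2*41694 = -20847)
P(Y, j) = -Y*j/2
x = sqrt(122293) (x = sqrt((108176 - 1*(-34964)) - 20847) = sqrt((108176 + 34964) - 20847) = sqrt(143140 - 20847) = sqrt(122293) ≈ 349.70)
1/(P(105, 116) + x) = 1/(-1/2*105*116 + sqrt(122293)) = 1/(-6090 + sqrt(122293))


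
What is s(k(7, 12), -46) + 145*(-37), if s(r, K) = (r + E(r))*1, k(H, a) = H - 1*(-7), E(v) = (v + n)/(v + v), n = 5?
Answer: -149809/28 ≈ -5350.3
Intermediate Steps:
E(v) = (5 + v)/(2*v) (E(v) = (v + 5)/(v + v) = (5 + v)/((2*v)) = (5 + v)*(1/(2*v)) = (5 + v)/(2*v))
k(H, a) = 7 + H (k(H, a) = H + 7 = 7 + H)
s(r, K) = r + (5 + r)/(2*r) (s(r, K) = (r + (5 + r)/(2*r))*1 = r + (5 + r)/(2*r))
s(k(7, 12), -46) + 145*(-37) = (½ + (7 + 7) + 5/(2*(7 + 7))) + 145*(-37) = (½ + 14 + (5/2)/14) - 5365 = (½ + 14 + (5/2)*(1/14)) - 5365 = (½ + 14 + 5/28) - 5365 = 411/28 - 5365 = -149809/28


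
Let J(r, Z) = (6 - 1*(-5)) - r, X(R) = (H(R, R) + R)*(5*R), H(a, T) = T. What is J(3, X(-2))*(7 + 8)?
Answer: 120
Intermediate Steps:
X(R) = 10*R² (X(R) = (R + R)*(5*R) = (2*R)*(5*R) = 10*R²)
J(r, Z) = 11 - r (J(r, Z) = (6 + 5) - r = 11 - r)
J(3, X(-2))*(7 + 8) = (11 - 1*3)*(7 + 8) = (11 - 3)*15 = 8*15 = 120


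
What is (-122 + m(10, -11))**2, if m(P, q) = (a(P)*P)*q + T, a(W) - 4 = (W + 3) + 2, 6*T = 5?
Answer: 176013289/36 ≈ 4.8893e+6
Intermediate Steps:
T = 5/6 (T = (1/6)*5 = 5/6 ≈ 0.83333)
a(W) = 9 + W (a(W) = 4 + ((W + 3) + 2) = 4 + ((3 + W) + 2) = 4 + (5 + W) = 9 + W)
m(P, q) = 5/6 + P*q*(9 + P) (m(P, q) = ((9 + P)*P)*q + 5/6 = (P*(9 + P))*q + 5/6 = P*q*(9 + P) + 5/6 = 5/6 + P*q*(9 + P))
(-122 + m(10, -11))**2 = (-122 + (5/6 + 10*(-11)*(9 + 10)))**2 = (-122 + (5/6 + 10*(-11)*19))**2 = (-122 + (5/6 - 2090))**2 = (-122 - 12535/6)**2 = (-13267/6)**2 = 176013289/36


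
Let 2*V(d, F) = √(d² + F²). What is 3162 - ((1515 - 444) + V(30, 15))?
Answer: 2091 - 15*√5/2 ≈ 2074.2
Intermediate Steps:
V(d, F) = √(F² + d²)/2 (V(d, F) = √(d² + F²)/2 = √(F² + d²)/2)
3162 - ((1515 - 444) + V(30, 15)) = 3162 - ((1515 - 444) + √(15² + 30²)/2) = 3162 - (1071 + √(225 + 900)/2) = 3162 - (1071 + √1125/2) = 3162 - (1071 + (15*√5)/2) = 3162 - (1071 + 15*√5/2) = 3162 + (-1071 - 15*√5/2) = 2091 - 15*√5/2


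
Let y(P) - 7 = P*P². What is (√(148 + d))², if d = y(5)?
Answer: 280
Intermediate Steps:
y(P) = 7 + P³ (y(P) = 7 + P*P² = 7 + P³)
d = 132 (d = 7 + 5³ = 7 + 125 = 132)
(√(148 + d))² = (√(148 + 132))² = (√280)² = (2*√70)² = 280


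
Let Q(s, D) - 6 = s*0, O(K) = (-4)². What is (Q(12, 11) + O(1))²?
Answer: 484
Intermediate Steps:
O(K) = 16
Q(s, D) = 6 (Q(s, D) = 6 + s*0 = 6 + 0 = 6)
(Q(12, 11) + O(1))² = (6 + 16)² = 22² = 484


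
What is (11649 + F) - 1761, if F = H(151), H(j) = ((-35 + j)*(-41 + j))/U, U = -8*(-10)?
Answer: 20095/2 ≈ 10048.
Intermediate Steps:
U = 80
H(j) = (-41 + j)*(-35 + j)/80 (H(j) = ((-35 + j)*(-41 + j))/80 = ((-41 + j)*(-35 + j))*(1/80) = (-41 + j)*(-35 + j)/80)
F = 319/2 (F = 287/16 - 19/20*151 + (1/80)*151² = 287/16 - 2869/20 + (1/80)*22801 = 287/16 - 2869/20 + 22801/80 = 319/2 ≈ 159.50)
(11649 + F) - 1761 = (11649 + 319/2) - 1761 = 23617/2 - 1761 = 20095/2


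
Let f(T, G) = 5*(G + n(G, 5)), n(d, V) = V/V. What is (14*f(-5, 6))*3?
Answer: 1470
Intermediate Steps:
n(d, V) = 1
f(T, G) = 5 + 5*G (f(T, G) = 5*(G + 1) = 5*(1 + G) = 5 + 5*G)
(14*f(-5, 6))*3 = (14*(5 + 5*6))*3 = (14*(5 + 30))*3 = (14*35)*3 = 490*3 = 1470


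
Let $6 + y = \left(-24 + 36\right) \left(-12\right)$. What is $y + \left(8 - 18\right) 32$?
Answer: $-470$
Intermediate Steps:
$y = -150$ ($y = -6 + \left(-24 + 36\right) \left(-12\right) = -6 + 12 \left(-12\right) = -6 - 144 = -150$)
$y + \left(8 - 18\right) 32 = -150 + \left(8 - 18\right) 32 = -150 - 320 = -470$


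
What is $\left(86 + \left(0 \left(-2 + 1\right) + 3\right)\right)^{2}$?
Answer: $7921$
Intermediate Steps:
$\left(86 + \left(0 \left(-2 + 1\right) + 3\right)\right)^{2} = \left(86 + \left(0 \left(-1\right) + 3\right)\right)^{2} = \left(86 + \left(0 + 3\right)\right)^{2} = \left(86 + 3\right)^{2} = 89^{2} = 7921$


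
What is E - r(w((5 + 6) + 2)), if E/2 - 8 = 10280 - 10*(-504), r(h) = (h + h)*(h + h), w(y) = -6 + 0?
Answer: 30512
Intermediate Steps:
w(y) = -6
r(h) = 4*h² (r(h) = (2*h)*(2*h) = 4*h²)
E = 30656 (E = 16 + 2*(10280 - 10*(-504)) = 16 + 2*(10280 + 5040) = 16 + 2*15320 = 16 + 30640 = 30656)
E - r(w((5 + 6) + 2)) = 30656 - 4*(-6)² = 30656 - 4*36 = 30656 - 1*144 = 30656 - 144 = 30512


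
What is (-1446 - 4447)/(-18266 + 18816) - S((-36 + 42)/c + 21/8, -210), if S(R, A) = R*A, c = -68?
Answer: 9761513/18700 ≈ 522.01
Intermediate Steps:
S(R, A) = A*R
(-1446 - 4447)/(-18266 + 18816) - S((-36 + 42)/c + 21/8, -210) = (-1446 - 4447)/(-18266 + 18816) - (-210)*((-36 + 42)/(-68) + 21/8) = -5893/550 - (-210)*(6*(-1/68) + 21*(1/8)) = -5893*1/550 - (-210)*(-3/34 + 21/8) = -5893/550 - (-210)*345/136 = -5893/550 - 1*(-36225/68) = -5893/550 + 36225/68 = 9761513/18700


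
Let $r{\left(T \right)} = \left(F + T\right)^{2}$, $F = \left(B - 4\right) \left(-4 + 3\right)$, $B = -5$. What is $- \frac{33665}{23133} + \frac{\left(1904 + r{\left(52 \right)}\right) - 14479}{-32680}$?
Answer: $- \frac{23561911}{19894380} \approx -1.1843$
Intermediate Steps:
$F = 9$ ($F = \left(-5 - 4\right) \left(-4 + 3\right) = \left(-9\right) \left(-1\right) = 9$)
$r{\left(T \right)} = \left(9 + T\right)^{2}$
$- \frac{33665}{23133} + \frac{\left(1904 + r{\left(52 \right)}\right) - 14479}{-32680} = - \frac{33665}{23133} + \frac{\left(1904 + \left(9 + 52\right)^{2}\right) - 14479}{-32680} = \left(-33665\right) \frac{1}{23133} + \left(\left(1904 + 61^{2}\right) - 14479\right) \left(- \frac{1}{32680}\right) = - \frac{33665}{23133} + \left(\left(1904 + 3721\right) - 14479\right) \left(- \frac{1}{32680}\right) = - \frac{33665}{23133} + \left(5625 - 14479\right) \left(- \frac{1}{32680}\right) = - \frac{33665}{23133} - - \frac{233}{860} = - \frac{33665}{23133} + \frac{233}{860} = - \frac{23561911}{19894380}$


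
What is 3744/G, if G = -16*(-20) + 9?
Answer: 3744/329 ≈ 11.380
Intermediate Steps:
G = 329 (G = 320 + 9 = 329)
3744/G = 3744/329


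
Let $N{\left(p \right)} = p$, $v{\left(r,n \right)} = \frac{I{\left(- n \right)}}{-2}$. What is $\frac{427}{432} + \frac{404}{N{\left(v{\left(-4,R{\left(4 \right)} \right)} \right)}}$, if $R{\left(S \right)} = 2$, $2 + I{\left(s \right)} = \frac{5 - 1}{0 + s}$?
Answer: $\frac{87691}{432} \approx 202.99$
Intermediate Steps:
$I{\left(s \right)} = -2 + \frac{4}{s}$ ($I{\left(s \right)} = -2 + \frac{5 - 1}{0 + s} = -2 + \frac{4}{s}$)
$v{\left(r,n \right)} = 1 + \frac{2}{n}$ ($v{\left(r,n \right)} = \frac{-2 + \frac{4}{\left(-1\right) n}}{-2} = \left(-2 + 4 \left(- \frac{1}{n}\right)\right) \left(- \frac{1}{2}\right) = \left(-2 - \frac{4}{n}\right) \left(- \frac{1}{2}\right) = 1 + \frac{2}{n}$)
$\frac{427}{432} + \frac{404}{N{\left(v{\left(-4,R{\left(4 \right)} \right)} \right)}} = \frac{427}{432} + \frac{404}{\frac{1}{2} \left(2 + 2\right)} = 427 \cdot \frac{1}{432} + \frac{404}{\frac{1}{2} \cdot 4} = \frac{427}{432} + \frac{404}{2} = \frac{427}{432} + 404 \cdot \frac{1}{2} = \frac{427}{432} + 202 = \frac{87691}{432}$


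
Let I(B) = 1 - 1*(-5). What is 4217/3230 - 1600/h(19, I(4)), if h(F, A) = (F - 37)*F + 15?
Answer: 6546959/1056210 ≈ 6.1985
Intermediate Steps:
I(B) = 6 (I(B) = 1 + 5 = 6)
h(F, A) = 15 + F*(-37 + F) (h(F, A) = (-37 + F)*F + 15 = F*(-37 + F) + 15 = 15 + F*(-37 + F))
4217/3230 - 1600/h(19, I(4)) = 4217/3230 - 1600/(15 + 19² - 37*19) = 4217*(1/3230) - 1600/(15 + 361 - 703) = 4217/3230 - 1600/(-327) = 4217/3230 - 1600*(-1/327) = 4217/3230 + 1600/327 = 6546959/1056210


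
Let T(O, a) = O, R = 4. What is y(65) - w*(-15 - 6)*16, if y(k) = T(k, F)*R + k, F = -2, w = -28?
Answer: -9083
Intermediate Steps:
y(k) = 5*k (y(k) = k*4 + k = 4*k + k = 5*k)
y(65) - w*(-15 - 6)*16 = 5*65 - (-28*(-15 - 6))*16 = 325 - (-28*(-21))*16 = 325 - 588*16 = 325 - 1*9408 = 325 - 9408 = -9083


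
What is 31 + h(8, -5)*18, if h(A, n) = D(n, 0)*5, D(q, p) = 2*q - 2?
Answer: -1049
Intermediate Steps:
D(q, p) = -2 + 2*q
h(A, n) = -10 + 10*n (h(A, n) = (-2 + 2*n)*5 = -10 + 10*n)
31 + h(8, -5)*18 = 31 + (-10 + 10*(-5))*18 = 31 + (-10 - 50)*18 = 31 - 60*18 = 31 - 1080 = -1049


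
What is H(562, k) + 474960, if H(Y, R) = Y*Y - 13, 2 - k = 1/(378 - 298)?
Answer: 790791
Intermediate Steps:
k = 159/80 (k = 2 - 1/(378 - 298) = 2 - 1/80 = 159/80 ≈ 1.9875)
H(Y, R) = -13 + Y² (H(Y, R) = Y² - 13 = -13 + Y²)
H(562, k) + 474960 = (-13 + 562²) + 474960 = (-13 + 315844) + 474960 = 315831 + 474960 = 790791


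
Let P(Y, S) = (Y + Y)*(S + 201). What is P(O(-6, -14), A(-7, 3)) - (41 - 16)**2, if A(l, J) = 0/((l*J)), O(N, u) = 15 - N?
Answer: 7817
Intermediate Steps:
A(l, J) = 0 (A(l, J) = 0/((J*l)) = 0*(1/(J*l)) = 0)
P(Y, S) = 2*Y*(201 + S) (P(Y, S) = (2*Y)*(201 + S) = 2*Y*(201 + S))
P(O(-6, -14), A(-7, 3)) - (41 - 16)**2 = 2*(15 - 1*(-6))*(201 + 0) - (41 - 16)**2 = 2*(15 + 6)*201 - 1*25**2 = 2*21*201 - 1*625 = 8442 - 625 = 7817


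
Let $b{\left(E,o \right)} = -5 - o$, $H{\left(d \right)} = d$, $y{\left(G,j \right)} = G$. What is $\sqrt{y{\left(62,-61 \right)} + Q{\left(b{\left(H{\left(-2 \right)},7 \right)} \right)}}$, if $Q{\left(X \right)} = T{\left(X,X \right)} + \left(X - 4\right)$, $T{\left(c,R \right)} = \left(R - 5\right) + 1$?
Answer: $\sqrt{30} \approx 5.4772$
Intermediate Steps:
$T{\left(c,R \right)} = -4 + R$ ($T{\left(c,R \right)} = \left(-5 + R\right) + 1 = -4 + R$)
$Q{\left(X \right)} = -8 + 2 X$ ($Q{\left(X \right)} = \left(-4 + X\right) + \left(X - 4\right) = \left(-4 + X\right) + \left(-4 + X\right) = -8 + 2 X$)
$\sqrt{y{\left(62,-61 \right)} + Q{\left(b{\left(H{\left(-2 \right)},7 \right)} \right)}} = \sqrt{62 + \left(-8 + 2 \left(-5 - 7\right)\right)} = \sqrt{62 + \left(-8 + 2 \left(-12\right)\right)} = \sqrt{62 - 32} = \sqrt{30}$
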